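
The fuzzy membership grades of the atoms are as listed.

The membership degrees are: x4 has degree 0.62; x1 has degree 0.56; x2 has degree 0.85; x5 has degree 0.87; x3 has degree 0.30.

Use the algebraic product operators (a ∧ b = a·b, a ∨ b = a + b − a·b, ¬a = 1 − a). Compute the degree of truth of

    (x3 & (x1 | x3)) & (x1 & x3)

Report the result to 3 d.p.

0.035

x1 | x3 = a + b − a·b on (0.5600, 0.3000) = 0.6920
x3 & (x1 | x3) = a·b on (0.3000, 0.6920) = 0.2076
x1 & x3 = a·b on (0.5600, 0.3000) = 0.1680
(x3 & (x1 | x3)) & (x1 & x3) = a·b on (0.2076, 0.1680) = 0.0349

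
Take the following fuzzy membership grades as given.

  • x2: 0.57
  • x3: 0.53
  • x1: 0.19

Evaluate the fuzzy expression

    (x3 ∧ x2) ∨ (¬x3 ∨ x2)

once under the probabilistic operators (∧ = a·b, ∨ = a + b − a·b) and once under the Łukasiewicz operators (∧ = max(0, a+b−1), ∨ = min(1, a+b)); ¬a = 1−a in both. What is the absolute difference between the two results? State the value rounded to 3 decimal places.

Under probabilistic:
  x3 ∧ x2 = a·b on (0.5300, 0.5700) = 0.3021
  ¬x3 = 1 − 0.5300 = 0.4700
  ¬x3 ∨ x2 = a + b − a·b on (0.4700, 0.5700) = 0.7721
  (x3 ∧ x2) ∨ (¬x3 ∨ x2) = a + b − a·b on (0.3021, 0.7721) = 0.8409
  → value = 0.8409
Under Łukasiewicz:
  x3 ∧ x2 = max(0, a+b−1) on (0.53, 0.57) = 0.10
  ¬x3 = 1 − 0.53 = 0.47
  ¬x3 ∨ x2 = min(1, a+b) on (0.47, 0.57) = 1.00
  (x3 ∧ x2) ∨ (¬x3 ∨ x2) = min(1, a+b) on (0.10, 1.00) = 1.00
  → value = 1.0000
|0.8409 − 1.0000| = 0.159

0.159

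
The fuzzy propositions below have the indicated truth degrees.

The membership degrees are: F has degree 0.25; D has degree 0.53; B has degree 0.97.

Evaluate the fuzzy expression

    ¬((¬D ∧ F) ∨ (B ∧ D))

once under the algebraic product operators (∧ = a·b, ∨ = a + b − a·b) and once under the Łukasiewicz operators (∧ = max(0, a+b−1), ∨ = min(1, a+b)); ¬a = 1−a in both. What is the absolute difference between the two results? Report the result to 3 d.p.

0.071

Under algebraic product:
  ¬D = 1 − 0.5300 = 0.4700
  ¬D ∧ F = a·b on (0.4700, 0.2500) = 0.1175
  B ∧ D = a·b on (0.9700, 0.5300) = 0.5141
  (¬D ∧ F) ∨ (B ∧ D) = a + b − a·b on (0.1175, 0.5141) = 0.5712
  ¬((¬D ∧ F) ∨ (B ∧ D)) = 1 − 0.5712 = 0.4288
  → value = 0.4288
Under Łukasiewicz:
  ¬D = 1 − 0.53 = 0.47
  ¬D ∧ F = max(0, a+b−1) on (0.47, 0.25) = 0.00
  B ∧ D = max(0, a+b−1) on (0.97, 0.53) = 0.50
  (¬D ∧ F) ∨ (B ∧ D) = min(1, a+b) on (0.00, 0.50) = 0.50
  ¬((¬D ∧ F) ∨ (B ∧ D)) = 1 − 0.50 = 0.50
  → value = 0.5000
|0.4288 − 0.5000| = 0.071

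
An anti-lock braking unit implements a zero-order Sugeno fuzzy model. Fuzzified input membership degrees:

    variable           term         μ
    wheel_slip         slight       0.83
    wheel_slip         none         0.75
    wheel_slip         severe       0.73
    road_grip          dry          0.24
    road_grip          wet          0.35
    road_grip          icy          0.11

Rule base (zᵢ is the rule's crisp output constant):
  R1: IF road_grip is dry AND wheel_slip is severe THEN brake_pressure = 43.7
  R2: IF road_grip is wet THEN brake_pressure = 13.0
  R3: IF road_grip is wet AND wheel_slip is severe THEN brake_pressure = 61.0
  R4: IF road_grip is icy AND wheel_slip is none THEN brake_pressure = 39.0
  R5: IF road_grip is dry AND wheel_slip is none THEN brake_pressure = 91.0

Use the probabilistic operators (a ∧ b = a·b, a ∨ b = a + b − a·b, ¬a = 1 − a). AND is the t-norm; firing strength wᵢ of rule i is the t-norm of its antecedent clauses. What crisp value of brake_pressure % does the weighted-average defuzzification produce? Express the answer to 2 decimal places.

45.43

R1 (z=43.7): dry=0.24, severe=0.73; AND[a·b] → w = 0.1752
R2 (z=13.0): wet=0.35 → w = 0.3500
R3 (z=61.0): wet=0.35, severe=0.73; AND[a·b] → w = 0.2555
R4 (z=39.0): icy=0.11, none=0.75; AND[a·b] → w = 0.0825
R5 (z=91.0): dry=0.24, none=0.75; AND[a·b] → w = 0.1800
Weighted average = (0.1752·43.7 + 0.3500·13.0 + 0.2555·61.0 + 0.0825·39.0 + 0.1800·91.0) / (0.1752 + 0.3500 + 0.2555 + 0.0825 + 0.1800)
  = 47.3892 / 1.0432 = 45.43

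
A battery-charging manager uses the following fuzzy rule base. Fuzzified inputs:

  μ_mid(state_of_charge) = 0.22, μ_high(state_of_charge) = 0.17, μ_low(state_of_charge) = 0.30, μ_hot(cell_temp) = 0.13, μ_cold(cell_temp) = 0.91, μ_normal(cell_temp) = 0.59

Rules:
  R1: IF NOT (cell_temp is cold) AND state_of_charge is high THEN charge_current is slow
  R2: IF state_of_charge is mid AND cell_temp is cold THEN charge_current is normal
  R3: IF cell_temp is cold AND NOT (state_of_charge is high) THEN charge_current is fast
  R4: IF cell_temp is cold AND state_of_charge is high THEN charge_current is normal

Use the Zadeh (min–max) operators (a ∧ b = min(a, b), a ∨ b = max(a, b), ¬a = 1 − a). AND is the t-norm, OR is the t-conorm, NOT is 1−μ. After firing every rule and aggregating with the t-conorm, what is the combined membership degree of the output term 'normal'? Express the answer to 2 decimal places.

R1: ¬cold=1−0.91=0.09, high=0.17; AND[min(a, b)] → w = 0.09
R2: mid=0.22, cold=0.91; AND[min(a, b)] → w = 0.22
R3: cold=0.91, ¬high=1−0.17=0.83; AND[min(a, b)] → w = 0.83
R4: cold=0.91, high=0.17; AND[min(a, b)] → w = 0.17
Rules with consequent 'normal': {R2, R4} → strengths 0.22, 0.17
Aggregate via t-conorm [max(a, b)]: 0.22

0.22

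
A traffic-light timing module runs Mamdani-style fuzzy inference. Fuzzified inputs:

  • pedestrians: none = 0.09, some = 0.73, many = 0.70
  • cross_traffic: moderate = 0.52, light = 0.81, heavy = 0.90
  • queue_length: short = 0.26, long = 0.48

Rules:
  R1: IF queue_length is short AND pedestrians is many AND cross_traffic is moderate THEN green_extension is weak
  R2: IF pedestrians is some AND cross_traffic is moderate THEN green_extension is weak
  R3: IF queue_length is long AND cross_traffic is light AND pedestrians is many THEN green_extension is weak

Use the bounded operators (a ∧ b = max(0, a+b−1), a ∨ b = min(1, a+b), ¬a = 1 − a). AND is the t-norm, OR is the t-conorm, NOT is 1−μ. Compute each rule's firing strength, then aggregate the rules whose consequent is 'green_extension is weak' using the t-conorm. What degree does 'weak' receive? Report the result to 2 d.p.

R1: short=0.26, many=0.70, moderate=0.52; AND[max(0, a+b−1)] → w = 0.00
R2: some=0.73, moderate=0.52; AND[max(0, a+b−1)] → w = 0.25
R3: long=0.48, light=0.81, many=0.70; AND[max(0, a+b−1)] → w = 0.00
Rules with consequent 'weak': {R1, R2, R3} → strengths 0.00, 0.25, 0.00
Aggregate via t-conorm [min(1, a+b)]: 0.25

0.25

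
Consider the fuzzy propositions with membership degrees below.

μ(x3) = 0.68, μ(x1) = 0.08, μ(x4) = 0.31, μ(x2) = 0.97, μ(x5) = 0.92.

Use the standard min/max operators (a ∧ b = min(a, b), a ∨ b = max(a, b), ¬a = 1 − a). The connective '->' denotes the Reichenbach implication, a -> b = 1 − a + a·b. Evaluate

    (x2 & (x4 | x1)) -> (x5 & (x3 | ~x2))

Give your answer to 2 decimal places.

x4 | x1 = max(a, b) on (0.31, 0.08) = 0.31
x2 & (x4 | x1) = min(a, b) on (0.97, 0.31) = 0.31
~x2 = 1 − 0.97 = 0.03
x3 | ~x2 = max(a, b) on (0.68, 0.03) = 0.68
x5 & (x3 | ~x2) = min(a, b) on (0.92, 0.68) = 0.68
(x2 & (x4 | x1)) -> (x5 & (x3 | ~x2))  [Reichenbach: 1 − a + a·b] with a=0.31, b=0.68 → 0.90

0.90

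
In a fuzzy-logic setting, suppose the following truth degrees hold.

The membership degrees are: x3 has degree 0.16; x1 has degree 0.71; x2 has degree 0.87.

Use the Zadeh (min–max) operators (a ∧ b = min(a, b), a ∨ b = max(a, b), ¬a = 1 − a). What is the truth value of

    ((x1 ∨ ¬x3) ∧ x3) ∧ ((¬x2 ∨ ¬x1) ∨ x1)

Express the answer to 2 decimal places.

¬x3 = 1 − 0.16 = 0.84
x1 ∨ ¬x3 = max(a, b) on (0.71, 0.84) = 0.84
(x1 ∨ ¬x3) ∧ x3 = min(a, b) on (0.84, 0.16) = 0.16
¬x2 = 1 − 0.87 = 0.13
¬x1 = 1 − 0.71 = 0.29
¬x2 ∨ ¬x1 = max(a, b) on (0.13, 0.29) = 0.29
(¬x2 ∨ ¬x1) ∨ x1 = max(a, b) on (0.29, 0.71) = 0.71
((x1 ∨ ¬x3) ∧ x3) ∧ ((¬x2 ∨ ¬x1) ∨ x1) = min(a, b) on (0.16, 0.71) = 0.16

0.16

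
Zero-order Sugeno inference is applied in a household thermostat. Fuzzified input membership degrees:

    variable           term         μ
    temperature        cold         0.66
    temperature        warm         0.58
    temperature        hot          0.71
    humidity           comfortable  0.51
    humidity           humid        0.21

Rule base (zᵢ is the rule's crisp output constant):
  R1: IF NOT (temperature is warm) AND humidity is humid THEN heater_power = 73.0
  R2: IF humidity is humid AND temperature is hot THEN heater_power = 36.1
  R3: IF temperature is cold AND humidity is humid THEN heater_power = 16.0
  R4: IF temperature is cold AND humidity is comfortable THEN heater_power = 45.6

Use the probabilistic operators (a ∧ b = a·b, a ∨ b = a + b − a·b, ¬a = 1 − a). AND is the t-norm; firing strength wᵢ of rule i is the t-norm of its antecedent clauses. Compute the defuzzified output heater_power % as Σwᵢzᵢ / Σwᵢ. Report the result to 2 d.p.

R1 (z=73.0): ¬warm=1−0.58=0.42, humid=0.21; AND[a·b] → w = 0.0882
R2 (z=36.1): humid=0.21, hot=0.71; AND[a·b] → w = 0.1491
R3 (z=16.0): cold=0.66, humid=0.21; AND[a·b] → w = 0.1386
R4 (z=45.6): cold=0.66, comfortable=0.51; AND[a·b] → w = 0.3366
Weighted average = (0.0882·73.0 + 0.1491·36.1 + 0.1386·16.0 + 0.3366·45.6) / (0.0882 + 0.1491 + 0.1386 + 0.3366)
  = 29.3877 / 0.7125 = 41.25

41.25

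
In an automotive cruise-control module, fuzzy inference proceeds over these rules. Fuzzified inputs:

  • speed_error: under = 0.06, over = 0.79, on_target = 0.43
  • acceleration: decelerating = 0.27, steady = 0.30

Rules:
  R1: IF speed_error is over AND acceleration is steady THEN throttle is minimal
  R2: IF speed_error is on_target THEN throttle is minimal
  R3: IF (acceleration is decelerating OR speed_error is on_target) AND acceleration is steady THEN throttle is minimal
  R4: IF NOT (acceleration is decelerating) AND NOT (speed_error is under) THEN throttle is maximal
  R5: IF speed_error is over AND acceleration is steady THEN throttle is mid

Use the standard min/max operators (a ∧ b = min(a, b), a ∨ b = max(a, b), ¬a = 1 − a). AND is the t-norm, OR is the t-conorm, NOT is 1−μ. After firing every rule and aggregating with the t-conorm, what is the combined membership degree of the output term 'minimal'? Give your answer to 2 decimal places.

0.43

R1: over=0.79, steady=0.30; AND[min(a, b)] → w = 0.30
R2: on_target=0.43 → w = 0.43
R3: (decelerating=0.27 OR on_target=0.43) = 0.43; AND[min(a, b)] with steady=0.30 → w = 0.30
R4: ¬decelerating=1−0.27=0.73, ¬under=1−0.06=0.94; AND[min(a, b)] → w = 0.73
R5: over=0.79, steady=0.30; AND[min(a, b)] → w = 0.30
Rules with consequent 'minimal': {R1, R2, R3} → strengths 0.30, 0.43, 0.30
Aggregate via t-conorm [max(a, b)]: 0.43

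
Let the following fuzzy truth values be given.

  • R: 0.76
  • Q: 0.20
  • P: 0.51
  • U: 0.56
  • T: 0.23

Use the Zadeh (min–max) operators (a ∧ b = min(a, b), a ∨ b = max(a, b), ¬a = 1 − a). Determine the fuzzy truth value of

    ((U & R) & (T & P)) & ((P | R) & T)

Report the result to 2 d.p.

0.23

U & R = min(a, b) on (0.56, 0.76) = 0.56
T & P = min(a, b) on (0.23, 0.51) = 0.23
(U & R) & (T & P) = min(a, b) on (0.56, 0.23) = 0.23
P | R = max(a, b) on (0.51, 0.76) = 0.76
(P | R) & T = min(a, b) on (0.76, 0.23) = 0.23
((U & R) & (T & P)) & ((P | R) & T) = min(a, b) on (0.23, 0.23) = 0.23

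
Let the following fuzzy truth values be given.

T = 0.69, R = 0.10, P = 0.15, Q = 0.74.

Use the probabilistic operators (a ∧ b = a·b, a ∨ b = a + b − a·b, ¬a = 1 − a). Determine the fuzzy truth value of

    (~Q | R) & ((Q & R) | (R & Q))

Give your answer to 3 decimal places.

0.048

~Q = 1 − 0.7400 = 0.2600
~Q | R = a + b − a·b on (0.2600, 0.1000) = 0.3340
Q & R = a·b on (0.7400, 0.1000) = 0.0740
R & Q = a·b on (0.1000, 0.7400) = 0.0740
(Q & R) | (R & Q) = a + b − a·b on (0.0740, 0.0740) = 0.1425
(~Q | R) & ((Q & R) | (R & Q)) = a·b on (0.3340, 0.1425) = 0.0476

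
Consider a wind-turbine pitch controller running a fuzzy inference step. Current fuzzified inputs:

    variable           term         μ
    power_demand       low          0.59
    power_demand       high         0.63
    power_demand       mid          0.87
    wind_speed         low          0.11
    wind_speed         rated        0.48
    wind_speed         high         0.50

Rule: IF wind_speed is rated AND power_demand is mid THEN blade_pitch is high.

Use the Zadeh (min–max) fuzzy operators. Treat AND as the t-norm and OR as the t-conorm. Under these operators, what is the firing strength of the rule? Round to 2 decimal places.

0.48

firing strength: rated=0.48, mid=0.87; AND[min(a, b)] → w = 0.48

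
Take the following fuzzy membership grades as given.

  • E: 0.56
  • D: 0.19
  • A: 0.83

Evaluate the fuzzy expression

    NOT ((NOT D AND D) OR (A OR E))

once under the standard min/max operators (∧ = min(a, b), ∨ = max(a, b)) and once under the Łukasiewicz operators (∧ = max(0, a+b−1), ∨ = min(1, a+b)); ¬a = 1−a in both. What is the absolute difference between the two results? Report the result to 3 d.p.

0.170

Under standard min/max:
  NOT D = 1 − 0.19 = 0.81
  NOT D AND D = min(a, b) on (0.81, 0.19) = 0.19
  A OR E = max(a, b) on (0.83, 0.56) = 0.83
  (NOT D AND D) OR (A OR E) = max(a, b) on (0.19, 0.83) = 0.83
  NOT ((NOT D AND D) OR (A OR E)) = 1 − 0.83 = 0.17
  → value = 0.1700
Under Łukasiewicz:
  NOT D = 1 − 0.19 = 0.81
  NOT D AND D = max(0, a+b−1) on (0.81, 0.19) = 0.00
  A OR E = min(1, a+b) on (0.83, 0.56) = 1.00
  (NOT D AND D) OR (A OR E) = min(1, a+b) on (0.00, 1.00) = 1.00
  NOT ((NOT D AND D) OR (A OR E)) = 1 − 1.00 = 0.00
  → value = 0.0000
|0.1700 − 0.0000| = 0.170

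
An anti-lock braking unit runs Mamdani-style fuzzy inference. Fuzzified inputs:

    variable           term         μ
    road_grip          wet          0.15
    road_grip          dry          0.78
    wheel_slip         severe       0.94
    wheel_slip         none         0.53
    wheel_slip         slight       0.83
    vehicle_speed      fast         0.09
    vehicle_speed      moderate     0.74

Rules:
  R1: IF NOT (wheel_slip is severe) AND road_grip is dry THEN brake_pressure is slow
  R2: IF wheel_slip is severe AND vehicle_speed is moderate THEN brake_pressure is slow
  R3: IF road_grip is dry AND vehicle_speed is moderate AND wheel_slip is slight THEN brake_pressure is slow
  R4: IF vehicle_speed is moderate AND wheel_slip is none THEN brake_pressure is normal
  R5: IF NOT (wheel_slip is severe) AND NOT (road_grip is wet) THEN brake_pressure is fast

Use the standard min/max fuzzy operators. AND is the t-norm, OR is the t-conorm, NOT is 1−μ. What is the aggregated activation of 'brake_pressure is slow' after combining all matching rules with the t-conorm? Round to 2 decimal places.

0.74

R1: ¬severe=1−0.94=0.06, dry=0.78; AND[min(a, b)] → w = 0.06
R2: severe=0.94, moderate=0.74; AND[min(a, b)] → w = 0.74
R3: dry=0.78, moderate=0.74, slight=0.83; AND[min(a, b)] → w = 0.74
R4: moderate=0.74, none=0.53; AND[min(a, b)] → w = 0.53
R5: ¬severe=1−0.94=0.06, ¬wet=1−0.15=0.85; AND[min(a, b)] → w = 0.06
Rules with consequent 'slow': {R1, R2, R3} → strengths 0.06, 0.74, 0.74
Aggregate via t-conorm [max(a, b)]: 0.74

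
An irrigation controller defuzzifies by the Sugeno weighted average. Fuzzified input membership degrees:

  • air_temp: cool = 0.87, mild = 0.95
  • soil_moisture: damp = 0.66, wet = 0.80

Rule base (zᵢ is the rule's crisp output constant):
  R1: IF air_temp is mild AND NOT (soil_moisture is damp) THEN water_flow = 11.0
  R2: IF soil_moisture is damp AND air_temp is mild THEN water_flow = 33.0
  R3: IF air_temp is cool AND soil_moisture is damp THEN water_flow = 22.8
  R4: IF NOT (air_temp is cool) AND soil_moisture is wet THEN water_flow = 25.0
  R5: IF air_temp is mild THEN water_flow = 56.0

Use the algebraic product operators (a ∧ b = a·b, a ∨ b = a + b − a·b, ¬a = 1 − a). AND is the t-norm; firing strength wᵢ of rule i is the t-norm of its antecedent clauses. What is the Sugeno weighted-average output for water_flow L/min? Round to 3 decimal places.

36.124

R1 (z=11.0): mild=0.95, ¬damp=1−0.66=0.34; AND[a·b] → w = 0.3230
R2 (z=33.0): damp=0.66, mild=0.95; AND[a·b] → w = 0.6270
R3 (z=22.8): cool=0.87, damp=0.66; AND[a·b] → w = 0.5742
R4 (z=25.0): ¬cool=1−0.87=0.13, wet=0.80; AND[a·b] → w = 0.1040
R5 (z=56.0): mild=0.95 → w = 0.9500
Weighted average = (0.3230·11.0 + 0.6270·33.0 + 0.5742·22.8 + 0.1040·25.0 + 0.9500·56.0) / (0.3230 + 0.6270 + 0.5742 + 0.1040 + 0.9500)
  = 93.1358 / 2.5782 = 36.124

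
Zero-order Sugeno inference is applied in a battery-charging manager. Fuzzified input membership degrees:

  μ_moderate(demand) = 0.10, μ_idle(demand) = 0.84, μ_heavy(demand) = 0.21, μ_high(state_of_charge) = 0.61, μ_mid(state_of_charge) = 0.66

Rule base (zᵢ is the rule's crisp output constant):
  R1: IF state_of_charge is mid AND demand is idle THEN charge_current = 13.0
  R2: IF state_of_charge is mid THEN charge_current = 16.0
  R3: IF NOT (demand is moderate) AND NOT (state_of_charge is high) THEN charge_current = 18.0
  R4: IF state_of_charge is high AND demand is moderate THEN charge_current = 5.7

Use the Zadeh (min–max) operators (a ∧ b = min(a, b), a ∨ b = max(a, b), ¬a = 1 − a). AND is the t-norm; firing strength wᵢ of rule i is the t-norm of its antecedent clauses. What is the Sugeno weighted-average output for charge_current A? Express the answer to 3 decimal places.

14.768

R1 (z=13.0): mid=0.66, idle=0.84; AND[min(a, b)] → w = 0.66
R2 (z=16.0): mid=0.66 → w = 0.66
R3 (z=18.0): ¬moderate=1−0.10=0.90, ¬high=1−0.61=0.39; AND[min(a, b)] → w = 0.39
R4 (z=5.7): high=0.61, moderate=0.10; AND[min(a, b)] → w = 0.10
Weighted average = (0.66·13.0 + 0.66·16.0 + 0.39·18.0 + 0.10·5.7) / (0.66 + 0.66 + 0.39 + 0.10)
  = 26.7300 / 1.8100 = 14.768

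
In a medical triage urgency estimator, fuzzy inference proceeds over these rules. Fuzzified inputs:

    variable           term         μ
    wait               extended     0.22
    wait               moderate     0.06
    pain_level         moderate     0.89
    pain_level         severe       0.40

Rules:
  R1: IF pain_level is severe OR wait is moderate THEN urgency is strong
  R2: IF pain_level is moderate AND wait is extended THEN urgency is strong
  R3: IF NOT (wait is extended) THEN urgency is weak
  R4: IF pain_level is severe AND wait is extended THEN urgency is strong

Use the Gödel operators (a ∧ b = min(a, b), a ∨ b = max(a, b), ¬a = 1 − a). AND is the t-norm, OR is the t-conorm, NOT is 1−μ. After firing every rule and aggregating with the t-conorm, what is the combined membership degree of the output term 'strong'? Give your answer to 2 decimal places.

0.40

R1: severe=0.40, moderate=0.06; OR[max(a, b)] → w = 0.40
R2: moderate=0.89, extended=0.22; AND[min(a, b)] → w = 0.22
R3: ¬extended=1−0.22=0.78 → w = 0.78
R4: severe=0.40, extended=0.22; AND[min(a, b)] → w = 0.22
Rules with consequent 'strong': {R1, R2, R4} → strengths 0.40, 0.22, 0.22
Aggregate via t-conorm [max(a, b)]: 0.40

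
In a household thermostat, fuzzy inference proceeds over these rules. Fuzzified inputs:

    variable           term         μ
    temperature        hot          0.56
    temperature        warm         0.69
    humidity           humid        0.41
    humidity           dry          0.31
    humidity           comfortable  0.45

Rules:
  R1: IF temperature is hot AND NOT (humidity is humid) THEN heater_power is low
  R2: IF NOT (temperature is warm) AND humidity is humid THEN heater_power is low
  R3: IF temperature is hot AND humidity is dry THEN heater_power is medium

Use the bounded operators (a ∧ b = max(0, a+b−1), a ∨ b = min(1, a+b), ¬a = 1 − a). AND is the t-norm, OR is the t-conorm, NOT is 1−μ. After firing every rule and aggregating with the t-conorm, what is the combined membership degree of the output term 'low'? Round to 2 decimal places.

0.15

R1: hot=0.56, ¬humid=1−0.41=0.59; AND[max(0, a+b−1)] → w = 0.15
R2: ¬warm=1−0.69=0.31, humid=0.41; AND[max(0, a+b−1)] → w = 0.00
R3: hot=0.56, dry=0.31; AND[max(0, a+b−1)] → w = 0.00
Rules with consequent 'low': {R1, R2} → strengths 0.15, 0.00
Aggregate via t-conorm [min(1, a+b)]: 0.15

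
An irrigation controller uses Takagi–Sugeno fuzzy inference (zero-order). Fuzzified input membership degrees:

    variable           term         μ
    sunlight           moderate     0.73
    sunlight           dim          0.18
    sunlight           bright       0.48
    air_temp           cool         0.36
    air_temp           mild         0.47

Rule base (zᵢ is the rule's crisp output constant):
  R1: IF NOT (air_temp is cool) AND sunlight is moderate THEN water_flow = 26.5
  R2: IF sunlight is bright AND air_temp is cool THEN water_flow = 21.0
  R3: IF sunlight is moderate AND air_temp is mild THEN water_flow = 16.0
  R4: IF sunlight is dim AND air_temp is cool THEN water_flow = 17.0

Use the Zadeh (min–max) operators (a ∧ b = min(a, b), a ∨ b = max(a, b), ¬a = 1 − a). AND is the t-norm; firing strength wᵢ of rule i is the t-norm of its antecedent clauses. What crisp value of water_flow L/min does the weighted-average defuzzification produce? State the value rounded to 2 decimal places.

21.27

R1 (z=26.5): ¬cool=1−0.36=0.64, moderate=0.73; AND[min(a, b)] → w = 0.64
R2 (z=21.0): bright=0.48, cool=0.36; AND[min(a, b)] → w = 0.36
R3 (z=16.0): moderate=0.73, mild=0.47; AND[min(a, b)] → w = 0.47
R4 (z=17.0): dim=0.18, cool=0.36; AND[min(a, b)] → w = 0.18
Weighted average = (0.64·26.5 + 0.36·21.0 + 0.47·16.0 + 0.18·17.0) / (0.64 + 0.36 + 0.47 + 0.18)
  = 35.1000 / 1.6500 = 21.27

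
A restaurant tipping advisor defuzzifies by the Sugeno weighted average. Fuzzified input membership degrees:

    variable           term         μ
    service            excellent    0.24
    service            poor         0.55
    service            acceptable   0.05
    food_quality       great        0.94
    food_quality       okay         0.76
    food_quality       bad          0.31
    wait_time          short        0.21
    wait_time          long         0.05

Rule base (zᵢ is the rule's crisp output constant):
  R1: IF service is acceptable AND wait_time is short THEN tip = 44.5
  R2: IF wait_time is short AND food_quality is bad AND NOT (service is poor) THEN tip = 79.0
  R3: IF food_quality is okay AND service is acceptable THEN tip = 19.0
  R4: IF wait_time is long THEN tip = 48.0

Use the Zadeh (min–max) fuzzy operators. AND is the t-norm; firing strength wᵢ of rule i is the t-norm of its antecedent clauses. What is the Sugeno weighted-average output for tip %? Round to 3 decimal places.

R1 (z=44.5): acceptable=0.05, short=0.21; AND[min(a, b)] → w = 0.05
R2 (z=79.0): short=0.21, bad=0.31, ¬poor=1−0.55=0.45; AND[min(a, b)] → w = 0.21
R3 (z=19.0): okay=0.76, acceptable=0.05; AND[min(a, b)] → w = 0.05
R4 (z=48.0): long=0.05 → w = 0.05
Weighted average = (0.05·44.5 + 0.21·79.0 + 0.05·19.0 + 0.05·48.0) / (0.05 + 0.21 + 0.05 + 0.05)
  = 22.1650 / 0.3600 = 61.569

61.569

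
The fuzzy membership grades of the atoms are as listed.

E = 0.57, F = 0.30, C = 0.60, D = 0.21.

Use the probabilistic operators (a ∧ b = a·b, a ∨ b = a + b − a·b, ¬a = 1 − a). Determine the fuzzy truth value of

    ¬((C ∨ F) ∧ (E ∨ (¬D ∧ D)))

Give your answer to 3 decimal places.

C ∨ F = a + b − a·b on (0.6000, 0.3000) = 0.7200
¬D = 1 − 0.2100 = 0.7900
¬D ∧ D = a·b on (0.7900, 0.2100) = 0.1659
E ∨ (¬D ∧ D) = a + b − a·b on (0.5700, 0.1659) = 0.6413
(C ∨ F) ∧ (E ∨ (¬D ∧ D)) = a·b on (0.7200, 0.6413) = 0.4618
¬((C ∨ F) ∧ (E ∨ (¬D ∧ D))) = 1 − 0.4618 = 0.5382

0.538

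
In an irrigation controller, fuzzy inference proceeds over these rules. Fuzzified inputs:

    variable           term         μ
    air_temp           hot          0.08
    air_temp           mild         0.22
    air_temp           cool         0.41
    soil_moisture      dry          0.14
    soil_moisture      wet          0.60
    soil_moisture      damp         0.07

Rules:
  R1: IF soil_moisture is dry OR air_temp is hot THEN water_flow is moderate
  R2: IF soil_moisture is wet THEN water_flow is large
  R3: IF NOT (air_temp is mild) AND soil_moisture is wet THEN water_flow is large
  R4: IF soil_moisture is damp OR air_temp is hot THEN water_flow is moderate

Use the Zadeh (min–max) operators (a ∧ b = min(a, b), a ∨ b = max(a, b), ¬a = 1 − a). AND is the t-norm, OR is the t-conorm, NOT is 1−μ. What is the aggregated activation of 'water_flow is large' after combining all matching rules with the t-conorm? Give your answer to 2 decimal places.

0.60

R1: dry=0.14, hot=0.08; OR[max(a, b)] → w = 0.14
R2: wet=0.60 → w = 0.60
R3: ¬mild=1−0.22=0.78, wet=0.60; AND[min(a, b)] → w = 0.60
R4: damp=0.07, hot=0.08; OR[max(a, b)] → w = 0.08
Rules with consequent 'large': {R2, R3} → strengths 0.60, 0.60
Aggregate via t-conorm [max(a, b)]: 0.60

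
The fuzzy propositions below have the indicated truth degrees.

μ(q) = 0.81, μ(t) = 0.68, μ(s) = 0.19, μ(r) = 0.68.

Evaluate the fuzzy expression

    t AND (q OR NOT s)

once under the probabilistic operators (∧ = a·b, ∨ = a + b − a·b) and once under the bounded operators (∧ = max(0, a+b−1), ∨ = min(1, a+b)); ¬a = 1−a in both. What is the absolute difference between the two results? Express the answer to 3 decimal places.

Under probabilistic:
  NOT s = 1 − 0.1900 = 0.8100
  q OR NOT s = a + b − a·b on (0.8100, 0.8100) = 0.9639
  t AND (q OR NOT s) = a·b on (0.6800, 0.9639) = 0.6555
  → value = 0.6555
Under bounded:
  NOT s = 1 − 0.19 = 0.81
  q OR NOT s = min(1, a+b) on (0.81, 0.81) = 1.00
  t AND (q OR NOT s) = max(0, a+b−1) on (0.68, 1.00) = 0.68
  → value = 0.6800
|0.6555 − 0.6800| = 0.025

0.025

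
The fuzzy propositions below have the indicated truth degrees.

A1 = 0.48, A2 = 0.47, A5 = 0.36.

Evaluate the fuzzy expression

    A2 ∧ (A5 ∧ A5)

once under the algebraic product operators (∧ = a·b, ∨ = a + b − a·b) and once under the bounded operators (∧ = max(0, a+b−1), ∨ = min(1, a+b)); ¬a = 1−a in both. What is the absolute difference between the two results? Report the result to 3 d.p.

0.061

Under algebraic product:
  A5 ∧ A5 = a·b on (0.3600, 0.3600) = 0.1296
  A2 ∧ (A5 ∧ A5) = a·b on (0.4700, 0.1296) = 0.0609
  → value = 0.0609
Under bounded:
  A5 ∧ A5 = max(0, a+b−1) on (0.36, 0.36) = 0.00
  A2 ∧ (A5 ∧ A5) = max(0, a+b−1) on (0.47, 0.00) = 0.00
  → value = 0.0000
|0.0609 − 0.0000| = 0.061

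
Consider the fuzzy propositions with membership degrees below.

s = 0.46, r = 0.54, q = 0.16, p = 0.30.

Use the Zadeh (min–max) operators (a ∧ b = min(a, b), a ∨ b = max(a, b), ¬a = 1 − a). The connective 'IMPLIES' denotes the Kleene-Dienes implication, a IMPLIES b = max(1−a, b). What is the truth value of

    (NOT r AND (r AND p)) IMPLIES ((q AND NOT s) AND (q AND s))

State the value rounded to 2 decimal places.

0.70

NOT r = 1 − 0.54 = 0.46
r AND p = min(a, b) on (0.54, 0.30) = 0.30
NOT r AND (r AND p) = min(a, b) on (0.46, 0.30) = 0.30
NOT s = 1 − 0.46 = 0.54
q AND NOT s = min(a, b) on (0.16, 0.54) = 0.16
q AND s = min(a, b) on (0.16, 0.46) = 0.16
(q AND NOT s) AND (q AND s) = min(a, b) on (0.16, 0.16) = 0.16
(NOT r AND (r AND p)) IMPLIES ((q AND NOT s) AND (q AND s))  [Kleene-Dienes: max(1−a, b)] with a=0.30, b=0.16 → 0.70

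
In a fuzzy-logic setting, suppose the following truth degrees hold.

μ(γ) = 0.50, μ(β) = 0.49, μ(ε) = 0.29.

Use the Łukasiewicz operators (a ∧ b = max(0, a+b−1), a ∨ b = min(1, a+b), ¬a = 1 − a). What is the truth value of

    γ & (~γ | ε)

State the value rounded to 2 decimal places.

~γ = 1 − 0.50 = 0.50
~γ | ε = min(1, a+b) on (0.50, 0.29) = 0.79
γ & (~γ | ε) = max(0, a+b−1) on (0.50, 0.79) = 0.29

0.29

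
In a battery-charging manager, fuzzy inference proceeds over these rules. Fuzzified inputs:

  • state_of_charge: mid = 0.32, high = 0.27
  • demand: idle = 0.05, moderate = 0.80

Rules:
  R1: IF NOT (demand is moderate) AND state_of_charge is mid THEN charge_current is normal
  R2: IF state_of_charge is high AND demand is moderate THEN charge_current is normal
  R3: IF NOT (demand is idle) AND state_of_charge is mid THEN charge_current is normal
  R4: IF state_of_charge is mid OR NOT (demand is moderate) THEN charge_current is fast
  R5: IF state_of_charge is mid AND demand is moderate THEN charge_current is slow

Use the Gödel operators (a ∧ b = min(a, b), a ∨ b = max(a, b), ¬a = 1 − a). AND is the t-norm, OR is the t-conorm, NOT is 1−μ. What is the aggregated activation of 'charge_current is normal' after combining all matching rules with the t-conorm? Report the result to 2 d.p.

0.32

R1: ¬moderate=1−0.80=0.20, mid=0.32; AND[min(a, b)] → w = 0.20
R2: high=0.27, moderate=0.80; AND[min(a, b)] → w = 0.27
R3: ¬idle=1−0.05=0.95, mid=0.32; AND[min(a, b)] → w = 0.32
R4: mid=0.32, ¬moderate=1−0.80=0.20; OR[max(a, b)] → w = 0.32
R5: mid=0.32, moderate=0.80; AND[min(a, b)] → w = 0.32
Rules with consequent 'normal': {R1, R2, R3} → strengths 0.20, 0.27, 0.32
Aggregate via t-conorm [max(a, b)]: 0.32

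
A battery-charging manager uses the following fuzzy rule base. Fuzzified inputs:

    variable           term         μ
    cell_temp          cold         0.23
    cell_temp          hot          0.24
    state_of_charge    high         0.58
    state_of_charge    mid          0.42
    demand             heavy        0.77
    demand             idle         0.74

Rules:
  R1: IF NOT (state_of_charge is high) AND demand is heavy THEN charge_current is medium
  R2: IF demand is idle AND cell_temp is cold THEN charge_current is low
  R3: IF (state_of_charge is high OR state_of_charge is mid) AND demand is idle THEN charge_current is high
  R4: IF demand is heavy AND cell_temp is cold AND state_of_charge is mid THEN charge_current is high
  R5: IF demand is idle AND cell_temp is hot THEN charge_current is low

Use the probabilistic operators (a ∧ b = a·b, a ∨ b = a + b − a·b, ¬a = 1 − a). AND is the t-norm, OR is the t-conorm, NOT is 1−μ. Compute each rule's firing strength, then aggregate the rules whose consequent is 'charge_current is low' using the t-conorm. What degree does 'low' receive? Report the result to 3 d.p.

0.318

R1: ¬high=1−0.58=0.42, heavy=0.77; AND[a·b] → w = 0.3234
R2: idle=0.74, cold=0.23; AND[a·b] → w = 0.1702
R3: (high=0.58 OR mid=0.42) = 0.7564; AND[a·b] with idle=0.74 → w = 0.5597
R4: heavy=0.77, cold=0.23, mid=0.42; AND[a·b] → w = 0.0744
R5: idle=0.74, hot=0.24; AND[a·b] → w = 0.1776
Rules with consequent 'low': {R2, R5} → strengths 0.1702, 0.1776
Aggregate via t-conorm [a + b − a·b]: 0.3176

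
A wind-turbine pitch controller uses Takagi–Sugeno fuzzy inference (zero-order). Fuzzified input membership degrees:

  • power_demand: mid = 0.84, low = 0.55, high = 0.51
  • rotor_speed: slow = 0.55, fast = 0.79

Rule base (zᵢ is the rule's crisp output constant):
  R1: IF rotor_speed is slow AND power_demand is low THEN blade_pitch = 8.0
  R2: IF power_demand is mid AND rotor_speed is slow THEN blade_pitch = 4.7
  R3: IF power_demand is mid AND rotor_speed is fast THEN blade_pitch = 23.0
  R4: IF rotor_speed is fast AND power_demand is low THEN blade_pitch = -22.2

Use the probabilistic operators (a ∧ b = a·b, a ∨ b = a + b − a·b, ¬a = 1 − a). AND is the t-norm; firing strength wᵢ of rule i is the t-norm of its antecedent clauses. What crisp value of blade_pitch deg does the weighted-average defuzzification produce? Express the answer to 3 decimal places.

5.481

R1 (z=8.0): slow=0.55, low=0.55; AND[a·b] → w = 0.3025
R2 (z=4.7): mid=0.84, slow=0.55; AND[a·b] → w = 0.4620
R3 (z=23.0): mid=0.84, fast=0.79; AND[a·b] → w = 0.6636
R4 (z=-22.2): fast=0.79, low=0.55; AND[a·b] → w = 0.4345
Weighted average = (0.3025·8.0 + 0.4620·4.7 + 0.6636·23.0 + 0.4345·-22.2) / (0.3025 + 0.4620 + 0.6636 + 0.4345)
  = 10.2083 / 1.8626 = 5.481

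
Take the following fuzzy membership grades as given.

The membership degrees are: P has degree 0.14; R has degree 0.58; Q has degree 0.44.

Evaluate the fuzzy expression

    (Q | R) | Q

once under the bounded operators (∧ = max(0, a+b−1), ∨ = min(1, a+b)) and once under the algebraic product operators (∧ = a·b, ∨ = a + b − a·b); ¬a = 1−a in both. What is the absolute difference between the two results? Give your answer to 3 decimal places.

Under bounded:
  Q | R = min(1, a+b) on (0.44, 0.58) = 1.00
  (Q | R) | Q = min(1, a+b) on (1.00, 0.44) = 1.00
  → value = 1.0000
Under algebraic product:
  Q | R = a + b − a·b on (0.4400, 0.5800) = 0.7648
  (Q | R) | Q = a + b − a·b on (0.7648, 0.4400) = 0.8683
  → value = 0.8683
|1.0000 − 0.8683| = 0.132

0.132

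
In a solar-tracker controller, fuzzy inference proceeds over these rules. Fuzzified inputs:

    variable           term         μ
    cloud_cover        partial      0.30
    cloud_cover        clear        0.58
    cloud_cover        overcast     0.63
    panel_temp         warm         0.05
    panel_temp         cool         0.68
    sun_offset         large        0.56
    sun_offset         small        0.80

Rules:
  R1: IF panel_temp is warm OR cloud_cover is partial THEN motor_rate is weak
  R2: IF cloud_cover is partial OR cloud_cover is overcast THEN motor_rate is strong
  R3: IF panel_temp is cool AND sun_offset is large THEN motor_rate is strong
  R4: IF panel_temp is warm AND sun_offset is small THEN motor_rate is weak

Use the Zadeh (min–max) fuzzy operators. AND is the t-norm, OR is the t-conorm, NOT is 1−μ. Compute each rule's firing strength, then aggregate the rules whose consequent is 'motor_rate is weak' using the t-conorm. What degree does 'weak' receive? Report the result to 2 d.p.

0.30

R1: warm=0.05, partial=0.30; OR[max(a, b)] → w = 0.30
R2: partial=0.30, overcast=0.63; OR[max(a, b)] → w = 0.63
R3: cool=0.68, large=0.56; AND[min(a, b)] → w = 0.56
R4: warm=0.05, small=0.80; AND[min(a, b)] → w = 0.05
Rules with consequent 'weak': {R1, R4} → strengths 0.30, 0.05
Aggregate via t-conorm [max(a, b)]: 0.30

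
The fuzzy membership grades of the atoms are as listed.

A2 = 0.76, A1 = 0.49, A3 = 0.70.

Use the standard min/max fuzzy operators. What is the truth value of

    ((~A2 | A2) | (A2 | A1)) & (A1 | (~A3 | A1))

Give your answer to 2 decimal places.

0.49

~A2 = 1 − 0.76 = 0.24
~A2 | A2 = max(a, b) on (0.24, 0.76) = 0.76
A2 | A1 = max(a, b) on (0.76, 0.49) = 0.76
(~A2 | A2) | (A2 | A1) = max(a, b) on (0.76, 0.76) = 0.76
~A3 = 1 − 0.70 = 0.30
~A3 | A1 = max(a, b) on (0.30, 0.49) = 0.49
A1 | (~A3 | A1) = max(a, b) on (0.49, 0.49) = 0.49
((~A2 | A2) | (A2 | A1)) & (A1 | (~A3 | A1)) = min(a, b) on (0.76, 0.49) = 0.49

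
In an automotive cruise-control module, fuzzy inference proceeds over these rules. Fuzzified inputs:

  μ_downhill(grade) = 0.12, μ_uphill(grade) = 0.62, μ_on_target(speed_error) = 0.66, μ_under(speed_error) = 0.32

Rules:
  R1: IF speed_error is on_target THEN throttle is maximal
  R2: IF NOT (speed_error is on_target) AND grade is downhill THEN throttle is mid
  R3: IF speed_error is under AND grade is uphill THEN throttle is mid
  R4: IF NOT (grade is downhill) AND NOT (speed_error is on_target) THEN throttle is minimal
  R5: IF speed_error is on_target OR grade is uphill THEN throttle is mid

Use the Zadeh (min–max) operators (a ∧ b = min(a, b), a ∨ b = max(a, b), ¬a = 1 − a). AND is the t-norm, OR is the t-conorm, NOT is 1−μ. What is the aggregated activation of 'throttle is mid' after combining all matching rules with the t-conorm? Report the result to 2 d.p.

0.66

R1: on_target=0.66 → w = 0.66
R2: ¬on_target=1−0.66=0.34, downhill=0.12; AND[min(a, b)] → w = 0.12
R3: under=0.32, uphill=0.62; AND[min(a, b)] → w = 0.32
R4: ¬downhill=1−0.12=0.88, ¬on_target=1−0.66=0.34; AND[min(a, b)] → w = 0.34
R5: on_target=0.66, uphill=0.62; OR[max(a, b)] → w = 0.66
Rules with consequent 'mid': {R2, R3, R5} → strengths 0.12, 0.32, 0.66
Aggregate via t-conorm [max(a, b)]: 0.66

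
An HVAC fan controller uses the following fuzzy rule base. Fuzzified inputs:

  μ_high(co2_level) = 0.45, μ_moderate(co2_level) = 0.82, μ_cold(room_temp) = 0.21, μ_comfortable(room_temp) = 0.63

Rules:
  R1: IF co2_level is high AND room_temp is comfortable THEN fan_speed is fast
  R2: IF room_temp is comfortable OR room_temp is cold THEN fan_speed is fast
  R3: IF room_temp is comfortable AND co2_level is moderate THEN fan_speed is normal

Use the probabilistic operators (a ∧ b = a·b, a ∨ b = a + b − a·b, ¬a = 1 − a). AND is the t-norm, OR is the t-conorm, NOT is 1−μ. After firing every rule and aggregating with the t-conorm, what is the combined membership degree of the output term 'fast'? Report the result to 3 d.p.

R1: high=0.45, comfortable=0.63; AND[a·b] → w = 0.2835
R2: comfortable=0.63, cold=0.21; OR[a + b − a·b] → w = 0.7077
R3: comfortable=0.63, moderate=0.82; AND[a·b] → w = 0.5166
Rules with consequent 'fast': {R1, R2} → strengths 0.2835, 0.7077
Aggregate via t-conorm [a + b − a·b]: 0.7906

0.791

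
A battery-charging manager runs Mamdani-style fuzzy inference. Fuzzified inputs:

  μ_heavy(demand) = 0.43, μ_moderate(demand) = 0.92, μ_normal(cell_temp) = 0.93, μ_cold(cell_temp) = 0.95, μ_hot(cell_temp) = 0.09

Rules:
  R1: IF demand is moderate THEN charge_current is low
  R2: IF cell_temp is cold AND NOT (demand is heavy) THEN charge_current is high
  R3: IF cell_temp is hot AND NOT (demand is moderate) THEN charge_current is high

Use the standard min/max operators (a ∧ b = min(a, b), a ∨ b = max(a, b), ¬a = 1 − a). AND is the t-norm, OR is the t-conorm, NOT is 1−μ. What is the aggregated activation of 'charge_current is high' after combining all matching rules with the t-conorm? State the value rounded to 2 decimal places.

0.57

R1: moderate=0.92 → w = 0.92
R2: cold=0.95, ¬heavy=1−0.43=0.57; AND[min(a, b)] → w = 0.57
R3: hot=0.09, ¬moderate=1−0.92=0.08; AND[min(a, b)] → w = 0.08
Rules with consequent 'high': {R2, R3} → strengths 0.57, 0.08
Aggregate via t-conorm [max(a, b)]: 0.57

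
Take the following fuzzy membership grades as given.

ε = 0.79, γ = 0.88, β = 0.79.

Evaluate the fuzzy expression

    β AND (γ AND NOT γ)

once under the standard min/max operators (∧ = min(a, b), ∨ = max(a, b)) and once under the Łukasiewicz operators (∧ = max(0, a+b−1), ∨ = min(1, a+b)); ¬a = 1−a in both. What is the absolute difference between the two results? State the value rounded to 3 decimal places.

Under standard min/max:
  NOT γ = 1 − 0.88 = 0.12
  γ AND NOT γ = min(a, b) on (0.88, 0.12) = 0.12
  β AND (γ AND NOT γ) = min(a, b) on (0.79, 0.12) = 0.12
  → value = 0.1200
Under Łukasiewicz:
  NOT γ = 1 − 0.88 = 0.12
  γ AND NOT γ = max(0, a+b−1) on (0.88, 0.12) = 0.00
  β AND (γ AND NOT γ) = max(0, a+b−1) on (0.79, 0.00) = 0.00
  → value = 0.0000
|0.1200 − 0.0000| = 0.120

0.120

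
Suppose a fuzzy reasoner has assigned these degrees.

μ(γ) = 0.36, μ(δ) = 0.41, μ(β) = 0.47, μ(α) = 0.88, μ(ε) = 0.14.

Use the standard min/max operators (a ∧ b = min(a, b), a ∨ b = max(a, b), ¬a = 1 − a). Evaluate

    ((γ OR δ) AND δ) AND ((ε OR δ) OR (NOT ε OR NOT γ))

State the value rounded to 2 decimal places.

γ OR δ = max(a, b) on (0.36, 0.41) = 0.41
(γ OR δ) AND δ = min(a, b) on (0.41, 0.41) = 0.41
ε OR δ = max(a, b) on (0.14, 0.41) = 0.41
NOT ε = 1 − 0.14 = 0.86
NOT γ = 1 − 0.36 = 0.64
NOT ε OR NOT γ = max(a, b) on (0.86, 0.64) = 0.86
(ε OR δ) OR (NOT ε OR NOT γ) = max(a, b) on (0.41, 0.86) = 0.86
((γ OR δ) AND δ) AND ((ε OR δ) OR (NOT ε OR NOT γ)) = min(a, b) on (0.41, 0.86) = 0.41

0.41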